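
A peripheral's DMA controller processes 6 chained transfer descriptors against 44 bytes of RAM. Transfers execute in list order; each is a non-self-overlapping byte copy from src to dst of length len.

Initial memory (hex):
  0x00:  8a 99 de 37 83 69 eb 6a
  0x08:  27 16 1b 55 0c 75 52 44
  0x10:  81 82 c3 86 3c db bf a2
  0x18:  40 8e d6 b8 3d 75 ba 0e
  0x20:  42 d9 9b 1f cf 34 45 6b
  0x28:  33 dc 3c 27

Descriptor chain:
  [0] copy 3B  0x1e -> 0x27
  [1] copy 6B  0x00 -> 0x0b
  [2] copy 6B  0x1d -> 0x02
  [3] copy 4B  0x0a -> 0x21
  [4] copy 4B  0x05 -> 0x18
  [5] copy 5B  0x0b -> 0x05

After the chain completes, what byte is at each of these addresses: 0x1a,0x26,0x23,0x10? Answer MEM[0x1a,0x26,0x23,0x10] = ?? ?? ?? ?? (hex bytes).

  after D0: wrote 3B at 0x27 = ba0e42
  after D1: wrote 6B at 0x0b = 8a99de378369
  after D2: wrote 6B at 0x02 = 75ba0e42d99b
  after D3: wrote 4B at 0x21 = 1b8a99de
  after D4: wrote 4B at 0x18 = 42d99b27
  after D5: wrote 5B at 0x05 = 8a99de3783
query mem[0x1a]=0x9b, mem[0x26]=0x45, mem[0x23]=0x99, mem[0x10]=0x69

MEM[0x1a,0x26,0x23,0x10] = 9b 45 99 69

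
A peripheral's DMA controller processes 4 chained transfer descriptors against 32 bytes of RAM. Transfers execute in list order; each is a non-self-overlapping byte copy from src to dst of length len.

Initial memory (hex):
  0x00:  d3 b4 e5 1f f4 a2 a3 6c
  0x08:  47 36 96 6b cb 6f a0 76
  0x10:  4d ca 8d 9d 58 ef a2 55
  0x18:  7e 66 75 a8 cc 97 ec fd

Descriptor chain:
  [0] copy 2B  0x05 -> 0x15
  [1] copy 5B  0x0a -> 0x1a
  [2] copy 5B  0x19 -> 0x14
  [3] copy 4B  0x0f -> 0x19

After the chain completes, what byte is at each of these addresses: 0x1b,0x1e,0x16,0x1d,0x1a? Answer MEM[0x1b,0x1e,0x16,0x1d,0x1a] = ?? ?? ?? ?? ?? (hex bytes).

MEM[0x1b,0x1e,0x16,0x1d,0x1a] = ca a0 6b 6f 4d

#0 dst[0x15+2] := {0xa2,0xa3}
#1 dst[0x1a+5] := {0x96,0x6b,0xcb,0x6f,0xa0}
#2 dst[0x14+5] := {0x66,0x96,0x6b,0xcb,0x6f}
#3 dst[0x19+4] := {0x76,0x4d,0xca,0x8d}
query mem[0x1b]=0xca, mem[0x1e]=0xa0, mem[0x16]=0x6b, mem[0x1d]=0x6f, mem[0x1a]=0x4d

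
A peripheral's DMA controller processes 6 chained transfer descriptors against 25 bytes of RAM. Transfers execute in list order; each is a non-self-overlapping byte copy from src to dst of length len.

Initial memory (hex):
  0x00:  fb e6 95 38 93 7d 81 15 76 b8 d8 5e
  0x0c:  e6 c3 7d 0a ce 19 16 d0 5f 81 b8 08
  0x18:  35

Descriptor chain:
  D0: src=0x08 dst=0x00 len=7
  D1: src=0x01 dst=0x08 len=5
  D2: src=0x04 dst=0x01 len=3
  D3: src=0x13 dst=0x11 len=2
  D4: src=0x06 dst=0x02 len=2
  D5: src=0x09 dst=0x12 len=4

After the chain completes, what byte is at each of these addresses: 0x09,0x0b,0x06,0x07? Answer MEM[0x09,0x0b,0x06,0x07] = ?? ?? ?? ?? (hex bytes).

MEM[0x09,0x0b,0x06,0x07] = d8 e6 7d 15

D0: mem[0x00..0x06] <- [76 b8 d8 5e e6 c3 7d]
D1: mem[0x08..0x0c] <- [b8 d8 5e e6 c3]
D2: mem[0x01..0x03] <- [e6 c3 7d]
D3: mem[0x11..0x12] <- [d0 5f]
D4: mem[0x02..0x03] <- [7d 15]
D5: mem[0x12..0x15] <- [d8 5e e6 c3]
query mem[0x09]=0xd8, mem[0x0b]=0xe6, mem[0x06]=0x7d, mem[0x07]=0x15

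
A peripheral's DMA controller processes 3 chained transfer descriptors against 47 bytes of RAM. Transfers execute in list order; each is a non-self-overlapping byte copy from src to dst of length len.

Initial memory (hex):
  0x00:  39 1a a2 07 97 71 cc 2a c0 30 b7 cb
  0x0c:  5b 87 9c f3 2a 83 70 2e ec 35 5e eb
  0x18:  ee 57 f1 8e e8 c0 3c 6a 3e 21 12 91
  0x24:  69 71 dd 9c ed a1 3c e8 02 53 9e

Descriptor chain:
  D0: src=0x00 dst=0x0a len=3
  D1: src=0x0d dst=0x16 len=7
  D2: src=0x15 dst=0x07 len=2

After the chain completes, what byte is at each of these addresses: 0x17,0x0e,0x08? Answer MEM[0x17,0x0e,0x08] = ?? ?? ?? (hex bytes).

  after D0: wrote 3B at 0x0a = 391aa2
  after D1: wrote 7B at 0x16 = 879cf32a83702e
  after D2: wrote 2B at 0x07 = 3587
query mem[0x17]=0x9c, mem[0x0e]=0x9c, mem[0x08]=0x87

MEM[0x17,0x0e,0x08] = 9c 9c 87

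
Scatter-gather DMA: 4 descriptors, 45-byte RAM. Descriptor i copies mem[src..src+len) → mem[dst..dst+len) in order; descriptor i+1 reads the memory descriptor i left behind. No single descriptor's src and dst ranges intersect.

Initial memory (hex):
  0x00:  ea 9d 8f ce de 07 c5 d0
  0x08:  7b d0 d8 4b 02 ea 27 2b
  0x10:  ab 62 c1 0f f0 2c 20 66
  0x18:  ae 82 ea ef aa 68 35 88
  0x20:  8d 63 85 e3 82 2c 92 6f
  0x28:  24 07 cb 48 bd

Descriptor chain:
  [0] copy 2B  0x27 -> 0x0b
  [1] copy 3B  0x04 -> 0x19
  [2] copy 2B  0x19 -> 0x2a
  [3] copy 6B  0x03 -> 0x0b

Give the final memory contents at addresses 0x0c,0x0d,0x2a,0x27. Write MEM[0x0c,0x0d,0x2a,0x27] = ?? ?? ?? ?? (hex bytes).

#0 dst[0x0b+2] := {0x6f,0x24}
#1 dst[0x19+3] := {0xde,0x07,0xc5}
#2 dst[0x2a+2] := {0xde,0x07}
#3 dst[0x0b+6] := {0xce,0xde,0x07,0xc5,0xd0,0x7b}
query mem[0x0c]=0xde, mem[0x0d]=0x07, mem[0x2a]=0xde, mem[0x27]=0x6f

MEM[0x0c,0x0d,0x2a,0x27] = de 07 de 6f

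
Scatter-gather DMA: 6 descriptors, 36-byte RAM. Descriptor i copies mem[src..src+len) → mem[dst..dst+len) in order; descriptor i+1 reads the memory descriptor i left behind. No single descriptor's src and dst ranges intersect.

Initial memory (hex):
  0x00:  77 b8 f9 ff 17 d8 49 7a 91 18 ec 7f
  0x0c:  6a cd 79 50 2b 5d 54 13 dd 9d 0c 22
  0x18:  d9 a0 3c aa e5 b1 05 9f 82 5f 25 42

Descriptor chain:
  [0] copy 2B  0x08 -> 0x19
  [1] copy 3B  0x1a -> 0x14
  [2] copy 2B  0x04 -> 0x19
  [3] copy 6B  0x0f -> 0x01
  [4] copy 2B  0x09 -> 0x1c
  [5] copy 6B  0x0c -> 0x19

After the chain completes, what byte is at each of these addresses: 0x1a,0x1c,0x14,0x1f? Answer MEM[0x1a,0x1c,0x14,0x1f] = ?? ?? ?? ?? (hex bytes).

D0: mem[0x19..0x1a] <- [91 18]
D1: mem[0x14..0x16] <- [18 aa e5]
D2: mem[0x19..0x1a] <- [17 d8]
D3: mem[0x01..0x06] <- [50 2b 5d 54 13 18]
D4: mem[0x1c..0x1d] <- [18 ec]
D5: mem[0x19..0x1e] <- [6a cd 79 50 2b 5d]
query mem[0x1a]=0xcd, mem[0x1c]=0x50, mem[0x14]=0x18, mem[0x1f]=0x9f

MEM[0x1a,0x1c,0x14,0x1f] = cd 50 18 9f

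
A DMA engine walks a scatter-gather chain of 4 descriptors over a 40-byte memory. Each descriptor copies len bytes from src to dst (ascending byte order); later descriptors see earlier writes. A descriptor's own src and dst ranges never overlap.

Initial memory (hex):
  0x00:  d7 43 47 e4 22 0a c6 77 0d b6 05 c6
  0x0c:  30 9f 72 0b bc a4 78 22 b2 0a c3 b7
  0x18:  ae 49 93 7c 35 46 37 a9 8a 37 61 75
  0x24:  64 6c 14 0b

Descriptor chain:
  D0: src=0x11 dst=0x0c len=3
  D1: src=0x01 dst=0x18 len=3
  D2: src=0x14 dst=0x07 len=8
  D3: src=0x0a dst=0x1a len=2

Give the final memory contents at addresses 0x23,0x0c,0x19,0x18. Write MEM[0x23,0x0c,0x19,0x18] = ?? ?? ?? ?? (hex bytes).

  after D0: wrote 3B at 0x0c = a47822
  after D1: wrote 3B at 0x18 = 4347e4
  after D2: wrote 8B at 0x07 = b20ac3b74347e47c
  after D3: wrote 2B at 0x1a = b743
query mem[0x23]=0x75, mem[0x0c]=0x47, mem[0x19]=0x47, mem[0x18]=0x43

MEM[0x23,0x0c,0x19,0x18] = 75 47 47 43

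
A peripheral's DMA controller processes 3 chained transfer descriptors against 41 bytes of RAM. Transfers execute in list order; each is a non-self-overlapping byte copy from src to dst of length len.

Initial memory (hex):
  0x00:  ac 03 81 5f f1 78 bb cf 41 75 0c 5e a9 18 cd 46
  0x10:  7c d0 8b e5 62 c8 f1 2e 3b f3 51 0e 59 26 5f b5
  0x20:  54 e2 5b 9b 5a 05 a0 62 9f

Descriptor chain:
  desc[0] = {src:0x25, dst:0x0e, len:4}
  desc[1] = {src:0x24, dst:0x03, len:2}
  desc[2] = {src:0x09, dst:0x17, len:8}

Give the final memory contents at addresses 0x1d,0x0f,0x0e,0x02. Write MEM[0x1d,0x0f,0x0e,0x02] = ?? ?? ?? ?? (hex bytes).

MEM[0x1d,0x0f,0x0e,0x02] = a0 a0 05 81

D0: mem[0x0e..0x11] <- [05 a0 62 9f]
D1: mem[0x03..0x04] <- [5a 05]
D2: mem[0x17..0x1e] <- [75 0c 5e a9 18 05 a0 62]
query mem[0x1d]=0xa0, mem[0x0f]=0xa0, mem[0x0e]=0x05, mem[0x02]=0x81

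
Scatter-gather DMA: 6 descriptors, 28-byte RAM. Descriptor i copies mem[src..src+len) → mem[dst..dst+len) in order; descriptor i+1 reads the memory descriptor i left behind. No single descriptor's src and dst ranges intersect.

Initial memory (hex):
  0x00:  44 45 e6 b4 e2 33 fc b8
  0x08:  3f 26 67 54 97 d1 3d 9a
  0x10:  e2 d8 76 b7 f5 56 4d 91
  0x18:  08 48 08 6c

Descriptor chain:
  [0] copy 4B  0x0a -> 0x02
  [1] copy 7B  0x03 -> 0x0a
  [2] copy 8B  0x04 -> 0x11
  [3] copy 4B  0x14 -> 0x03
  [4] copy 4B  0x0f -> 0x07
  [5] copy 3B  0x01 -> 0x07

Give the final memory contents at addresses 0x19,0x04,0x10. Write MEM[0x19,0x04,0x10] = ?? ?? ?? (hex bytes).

MEM[0x19,0x04,0x10] = 48 3f 26

  after D0: wrote 4B at 0x02 = 675497d1
  after D1: wrote 7B at 0x0a = 5497d1fcb83f26
  after D2: wrote 8B at 0x11 = 97d1fcb83f265497
  after D3: wrote 4B at 0x03 = b83f2654
  after D4: wrote 4B at 0x07 = 3f2697d1
  after D5: wrote 3B at 0x07 = 4567b8
query mem[0x19]=0x48, mem[0x04]=0x3f, mem[0x10]=0x26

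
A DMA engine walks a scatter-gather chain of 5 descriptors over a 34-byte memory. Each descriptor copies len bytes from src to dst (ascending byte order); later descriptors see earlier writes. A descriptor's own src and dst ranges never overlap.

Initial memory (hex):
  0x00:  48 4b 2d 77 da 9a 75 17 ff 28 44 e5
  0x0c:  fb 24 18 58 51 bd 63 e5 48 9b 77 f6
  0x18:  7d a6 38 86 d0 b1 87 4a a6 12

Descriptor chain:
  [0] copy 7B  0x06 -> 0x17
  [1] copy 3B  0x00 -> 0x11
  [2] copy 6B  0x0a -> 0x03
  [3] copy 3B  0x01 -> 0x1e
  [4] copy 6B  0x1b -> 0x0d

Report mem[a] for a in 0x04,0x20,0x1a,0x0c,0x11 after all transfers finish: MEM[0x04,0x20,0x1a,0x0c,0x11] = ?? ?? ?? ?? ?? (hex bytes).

MEM[0x04,0x20,0x1a,0x0c,0x11] = e5 44 28 fb 2d

  after D0: wrote 7B at 0x17 = 7517ff2844e5fb
  after D1: wrote 3B at 0x11 = 484b2d
  after D2: wrote 6B at 0x03 = 44e5fb241858
  after D3: wrote 3B at 0x1e = 4b2d44
  after D4: wrote 6B at 0x0d = 44e5fb4b2d44
query mem[0x04]=0xe5, mem[0x20]=0x44, mem[0x1a]=0x28, mem[0x0c]=0xfb, mem[0x11]=0x2d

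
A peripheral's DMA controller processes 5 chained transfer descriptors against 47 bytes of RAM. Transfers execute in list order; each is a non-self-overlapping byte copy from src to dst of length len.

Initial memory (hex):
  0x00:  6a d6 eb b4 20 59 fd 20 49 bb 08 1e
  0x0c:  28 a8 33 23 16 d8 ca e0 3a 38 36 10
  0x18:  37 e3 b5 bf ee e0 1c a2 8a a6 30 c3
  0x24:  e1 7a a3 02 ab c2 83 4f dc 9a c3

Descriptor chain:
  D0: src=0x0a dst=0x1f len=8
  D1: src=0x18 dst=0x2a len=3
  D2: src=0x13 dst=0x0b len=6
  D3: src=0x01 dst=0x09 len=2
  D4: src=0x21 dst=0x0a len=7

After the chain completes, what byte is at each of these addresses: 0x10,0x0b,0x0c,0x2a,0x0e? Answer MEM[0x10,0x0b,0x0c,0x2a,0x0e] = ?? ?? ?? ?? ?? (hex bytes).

#0 dst[0x1f+8] := {0x08,0x1e,0x28,0xa8,0x33,0x23,0x16,0xd8}
#1 dst[0x2a+3] := {0x37,0xe3,0xb5}
#2 dst[0x0b+6] := {0xe0,0x3a,0x38,0x36,0x10,0x37}
#3 dst[0x09+2] := {0xd6,0xeb}
#4 dst[0x0a+7] := {0x28,0xa8,0x33,0x23,0x16,0xd8,0x02}
query mem[0x10]=0x02, mem[0x0b]=0xa8, mem[0x0c]=0x33, mem[0x2a]=0x37, mem[0x0e]=0x16

MEM[0x10,0x0b,0x0c,0x2a,0x0e] = 02 a8 33 37 16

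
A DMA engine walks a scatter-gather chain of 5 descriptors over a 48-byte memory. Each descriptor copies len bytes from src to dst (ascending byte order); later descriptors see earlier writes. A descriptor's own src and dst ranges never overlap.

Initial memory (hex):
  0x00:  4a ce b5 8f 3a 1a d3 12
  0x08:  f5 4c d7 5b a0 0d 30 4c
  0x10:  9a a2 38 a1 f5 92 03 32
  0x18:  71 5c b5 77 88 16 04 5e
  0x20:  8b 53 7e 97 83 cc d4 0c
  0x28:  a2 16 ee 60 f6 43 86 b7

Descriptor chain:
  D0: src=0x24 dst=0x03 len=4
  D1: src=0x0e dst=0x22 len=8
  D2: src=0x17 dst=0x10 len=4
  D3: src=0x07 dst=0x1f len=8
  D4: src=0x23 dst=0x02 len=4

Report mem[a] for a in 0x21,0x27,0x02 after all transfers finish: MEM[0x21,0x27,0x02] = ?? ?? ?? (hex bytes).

MEM[0x21,0x27,0x02] = 4c a1 5b

D0: mem[0x03..0x06] <- [83 cc d4 0c]
D1: mem[0x22..0x29] <- [30 4c 9a a2 38 a1 f5 92]
D2: mem[0x10..0x13] <- [32 71 5c b5]
D3: mem[0x1f..0x26] <- [12 f5 4c d7 5b a0 0d 30]
D4: mem[0x02..0x05] <- [5b a0 0d 30]
query mem[0x21]=0x4c, mem[0x27]=0xa1, mem[0x02]=0x5b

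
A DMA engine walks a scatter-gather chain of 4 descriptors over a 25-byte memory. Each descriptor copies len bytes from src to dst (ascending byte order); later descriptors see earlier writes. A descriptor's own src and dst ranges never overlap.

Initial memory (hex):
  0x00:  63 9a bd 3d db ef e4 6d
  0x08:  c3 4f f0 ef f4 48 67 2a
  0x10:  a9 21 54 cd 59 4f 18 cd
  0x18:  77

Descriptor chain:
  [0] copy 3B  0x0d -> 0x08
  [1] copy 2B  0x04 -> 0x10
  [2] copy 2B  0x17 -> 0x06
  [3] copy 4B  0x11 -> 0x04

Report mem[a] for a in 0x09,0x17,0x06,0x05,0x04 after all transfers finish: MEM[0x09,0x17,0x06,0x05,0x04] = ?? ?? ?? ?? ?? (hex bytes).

MEM[0x09,0x17,0x06,0x05,0x04] = 67 cd cd 54 ef

[0] 0x0d->0x08 len=3 : 48 67 2a
[1] 0x04->0x10 len=2 : db ef
[2] 0x17->0x06 len=2 : cd 77
[3] 0x11->0x04 len=4 : ef 54 cd 59
query mem[0x09]=0x67, mem[0x17]=0xcd, mem[0x06]=0xcd, mem[0x05]=0x54, mem[0x04]=0xef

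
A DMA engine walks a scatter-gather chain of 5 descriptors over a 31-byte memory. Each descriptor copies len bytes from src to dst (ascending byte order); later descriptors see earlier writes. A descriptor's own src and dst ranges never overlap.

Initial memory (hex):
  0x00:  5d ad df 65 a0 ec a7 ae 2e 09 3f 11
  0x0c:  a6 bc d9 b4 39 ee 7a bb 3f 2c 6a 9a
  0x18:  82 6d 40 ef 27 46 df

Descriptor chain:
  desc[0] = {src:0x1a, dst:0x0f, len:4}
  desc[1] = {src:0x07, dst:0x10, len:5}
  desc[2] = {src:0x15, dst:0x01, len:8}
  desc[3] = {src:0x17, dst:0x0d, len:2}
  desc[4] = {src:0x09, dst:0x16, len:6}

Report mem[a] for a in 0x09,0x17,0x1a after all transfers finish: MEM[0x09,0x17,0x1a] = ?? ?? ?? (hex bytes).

MEM[0x09,0x17,0x1a] = 09 3f 9a

[0] 0x1a->0x0f len=4 : 40 ef 27 46
[1] 0x07->0x10 len=5 : ae 2e 09 3f 11
[2] 0x15->0x01 len=8 : 2c 6a 9a 82 6d 40 ef 27
[3] 0x17->0x0d len=2 : 9a 82
[4] 0x09->0x16 len=6 : 09 3f 11 a6 9a 82
query mem[0x09]=0x09, mem[0x17]=0x3f, mem[0x1a]=0x9a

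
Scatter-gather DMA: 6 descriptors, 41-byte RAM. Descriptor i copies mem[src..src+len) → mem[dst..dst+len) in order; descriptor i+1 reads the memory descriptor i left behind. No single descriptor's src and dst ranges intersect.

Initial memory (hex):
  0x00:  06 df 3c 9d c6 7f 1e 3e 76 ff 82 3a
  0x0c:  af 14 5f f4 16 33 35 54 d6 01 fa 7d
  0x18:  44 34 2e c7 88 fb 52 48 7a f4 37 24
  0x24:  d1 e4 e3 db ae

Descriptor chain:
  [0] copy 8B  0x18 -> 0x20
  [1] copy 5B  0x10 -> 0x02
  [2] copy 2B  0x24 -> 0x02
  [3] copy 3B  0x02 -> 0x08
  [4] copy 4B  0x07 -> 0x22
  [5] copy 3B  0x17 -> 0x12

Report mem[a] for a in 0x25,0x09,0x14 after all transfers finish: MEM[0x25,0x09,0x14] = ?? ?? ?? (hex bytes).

MEM[0x25,0x09,0x14] = 35 fb 34

[0] 0x18->0x20 len=8 : 44 34 2e c7 88 fb 52 48
[1] 0x10->0x02 len=5 : 16 33 35 54 d6
[2] 0x24->0x02 len=2 : 88 fb
[3] 0x02->0x08 len=3 : 88 fb 35
[4] 0x07->0x22 len=4 : 3e 88 fb 35
[5] 0x17->0x12 len=3 : 7d 44 34
query mem[0x25]=0x35, mem[0x09]=0xfb, mem[0x14]=0x34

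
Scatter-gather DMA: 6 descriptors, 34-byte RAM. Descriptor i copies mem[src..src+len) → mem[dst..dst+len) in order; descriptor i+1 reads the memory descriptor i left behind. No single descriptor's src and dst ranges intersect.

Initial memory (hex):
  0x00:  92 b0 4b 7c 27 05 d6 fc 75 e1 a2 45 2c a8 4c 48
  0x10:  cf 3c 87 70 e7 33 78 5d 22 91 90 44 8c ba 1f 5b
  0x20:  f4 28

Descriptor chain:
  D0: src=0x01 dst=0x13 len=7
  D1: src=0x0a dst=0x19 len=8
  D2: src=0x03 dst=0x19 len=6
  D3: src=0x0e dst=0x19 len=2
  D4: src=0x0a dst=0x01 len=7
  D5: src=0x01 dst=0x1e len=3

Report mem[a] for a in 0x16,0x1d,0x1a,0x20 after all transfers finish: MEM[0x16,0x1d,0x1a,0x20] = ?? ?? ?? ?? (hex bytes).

MEM[0x16,0x1d,0x1a,0x20] = 27 fc 48 2c

D0: mem[0x13..0x19] <- [b0 4b 7c 27 05 d6 fc]
D1: mem[0x19..0x20] <- [a2 45 2c a8 4c 48 cf 3c]
D2: mem[0x19..0x1e] <- [7c 27 05 d6 fc 75]
D3: mem[0x19..0x1a] <- [4c 48]
D4: mem[0x01..0x07] <- [a2 45 2c a8 4c 48 cf]
D5: mem[0x1e..0x20] <- [a2 45 2c]
query mem[0x16]=0x27, mem[0x1d]=0xfc, mem[0x1a]=0x48, mem[0x20]=0x2c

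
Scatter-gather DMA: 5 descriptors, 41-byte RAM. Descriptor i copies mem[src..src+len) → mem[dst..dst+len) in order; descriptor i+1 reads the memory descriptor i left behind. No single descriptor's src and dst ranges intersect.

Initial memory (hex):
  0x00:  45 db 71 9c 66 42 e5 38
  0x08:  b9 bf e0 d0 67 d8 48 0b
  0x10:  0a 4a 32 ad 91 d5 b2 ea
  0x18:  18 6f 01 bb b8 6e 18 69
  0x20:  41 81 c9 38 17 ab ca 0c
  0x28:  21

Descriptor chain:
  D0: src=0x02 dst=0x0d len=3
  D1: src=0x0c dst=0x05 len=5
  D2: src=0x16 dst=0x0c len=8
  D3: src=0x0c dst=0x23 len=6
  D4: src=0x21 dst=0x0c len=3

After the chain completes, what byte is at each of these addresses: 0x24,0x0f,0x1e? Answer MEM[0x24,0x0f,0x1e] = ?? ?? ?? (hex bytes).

  after D0: wrote 3B at 0x0d = 719c66
  after D1: wrote 5B at 0x05 = 67719c660a
  after D2: wrote 8B at 0x0c = b2ea186f01bbb86e
  after D3: wrote 6B at 0x23 = b2ea186f01bb
  after D4: wrote 3B at 0x0c = 81c9b2
query mem[0x24]=0xea, mem[0x0f]=0x6f, mem[0x1e]=0x18

MEM[0x24,0x0f,0x1e] = ea 6f 18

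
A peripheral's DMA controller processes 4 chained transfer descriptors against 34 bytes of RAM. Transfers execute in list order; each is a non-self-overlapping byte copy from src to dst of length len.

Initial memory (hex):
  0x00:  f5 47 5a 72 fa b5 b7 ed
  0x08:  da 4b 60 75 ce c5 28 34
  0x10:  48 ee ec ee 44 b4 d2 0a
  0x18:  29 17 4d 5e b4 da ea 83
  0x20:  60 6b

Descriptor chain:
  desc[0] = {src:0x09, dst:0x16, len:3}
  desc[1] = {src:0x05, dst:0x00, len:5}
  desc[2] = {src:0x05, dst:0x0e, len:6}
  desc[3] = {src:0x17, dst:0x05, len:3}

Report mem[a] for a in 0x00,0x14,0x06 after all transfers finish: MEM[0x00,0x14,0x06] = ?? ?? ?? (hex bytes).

D0: mem[0x16..0x18] <- [4b 60 75]
D1: mem[0x00..0x04] <- [b5 b7 ed da 4b]
D2: mem[0x0e..0x13] <- [b5 b7 ed da 4b 60]
D3: mem[0x05..0x07] <- [60 75 17]
query mem[0x00]=0xb5, mem[0x14]=0x44, mem[0x06]=0x75

MEM[0x00,0x14,0x06] = b5 44 75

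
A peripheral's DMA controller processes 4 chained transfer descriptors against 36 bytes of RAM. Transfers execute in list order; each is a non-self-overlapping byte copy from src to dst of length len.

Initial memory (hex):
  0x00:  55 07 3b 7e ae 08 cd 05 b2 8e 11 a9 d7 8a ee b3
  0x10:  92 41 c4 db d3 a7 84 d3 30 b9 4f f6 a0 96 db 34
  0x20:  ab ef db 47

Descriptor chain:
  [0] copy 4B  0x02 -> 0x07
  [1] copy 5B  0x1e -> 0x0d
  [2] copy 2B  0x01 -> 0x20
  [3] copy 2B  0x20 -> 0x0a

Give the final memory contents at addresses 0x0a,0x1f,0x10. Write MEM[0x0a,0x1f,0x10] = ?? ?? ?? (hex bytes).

MEM[0x0a,0x1f,0x10] = 07 34 ef

D0: mem[0x07..0x0a] <- [3b 7e ae 08]
D1: mem[0x0d..0x11] <- [db 34 ab ef db]
D2: mem[0x20..0x21] <- [07 3b]
D3: mem[0x0a..0x0b] <- [07 3b]
query mem[0x0a]=0x07, mem[0x1f]=0x34, mem[0x10]=0xef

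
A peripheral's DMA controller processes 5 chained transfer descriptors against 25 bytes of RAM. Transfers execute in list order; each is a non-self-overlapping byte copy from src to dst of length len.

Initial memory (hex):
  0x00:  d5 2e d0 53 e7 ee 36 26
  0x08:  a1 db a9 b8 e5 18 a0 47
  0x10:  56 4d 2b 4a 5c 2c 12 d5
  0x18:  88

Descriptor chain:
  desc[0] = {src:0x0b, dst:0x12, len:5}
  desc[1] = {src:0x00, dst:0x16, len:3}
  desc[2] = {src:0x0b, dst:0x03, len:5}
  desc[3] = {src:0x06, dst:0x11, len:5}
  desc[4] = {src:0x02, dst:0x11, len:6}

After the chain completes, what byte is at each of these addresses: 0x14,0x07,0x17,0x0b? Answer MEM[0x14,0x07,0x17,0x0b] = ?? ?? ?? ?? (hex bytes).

[0] 0x0b->0x12 len=5 : b8 e5 18 a0 47
[1] 0x00->0x16 len=3 : d5 2e d0
[2] 0x0b->0x03 len=5 : b8 e5 18 a0 47
[3] 0x06->0x11 len=5 : a0 47 a1 db a9
[4] 0x02->0x11 len=6 : d0 b8 e5 18 a0 47
query mem[0x14]=0x18, mem[0x07]=0x47, mem[0x17]=0x2e, mem[0x0b]=0xb8

MEM[0x14,0x07,0x17,0x0b] = 18 47 2e b8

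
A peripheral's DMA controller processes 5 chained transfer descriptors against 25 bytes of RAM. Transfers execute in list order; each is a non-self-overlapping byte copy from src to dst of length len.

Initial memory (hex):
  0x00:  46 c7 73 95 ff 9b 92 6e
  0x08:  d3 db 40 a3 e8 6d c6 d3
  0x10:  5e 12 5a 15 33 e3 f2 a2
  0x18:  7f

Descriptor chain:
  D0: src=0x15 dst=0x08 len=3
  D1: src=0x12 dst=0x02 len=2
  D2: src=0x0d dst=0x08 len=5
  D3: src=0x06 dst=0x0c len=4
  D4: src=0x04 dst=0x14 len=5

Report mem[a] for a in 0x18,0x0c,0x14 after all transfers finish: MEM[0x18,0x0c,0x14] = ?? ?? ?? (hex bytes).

MEM[0x18,0x0c,0x14] = 6d 92 ff

#0 dst[0x08+3] := {0xe3,0xf2,0xa2}
#1 dst[0x02+2] := {0x5a,0x15}
#2 dst[0x08+5] := {0x6d,0xc6,0xd3,0x5e,0x12}
#3 dst[0x0c+4] := {0x92,0x6e,0x6d,0xc6}
#4 dst[0x14+5] := {0xff,0x9b,0x92,0x6e,0x6d}
query mem[0x18]=0x6d, mem[0x0c]=0x92, mem[0x14]=0xff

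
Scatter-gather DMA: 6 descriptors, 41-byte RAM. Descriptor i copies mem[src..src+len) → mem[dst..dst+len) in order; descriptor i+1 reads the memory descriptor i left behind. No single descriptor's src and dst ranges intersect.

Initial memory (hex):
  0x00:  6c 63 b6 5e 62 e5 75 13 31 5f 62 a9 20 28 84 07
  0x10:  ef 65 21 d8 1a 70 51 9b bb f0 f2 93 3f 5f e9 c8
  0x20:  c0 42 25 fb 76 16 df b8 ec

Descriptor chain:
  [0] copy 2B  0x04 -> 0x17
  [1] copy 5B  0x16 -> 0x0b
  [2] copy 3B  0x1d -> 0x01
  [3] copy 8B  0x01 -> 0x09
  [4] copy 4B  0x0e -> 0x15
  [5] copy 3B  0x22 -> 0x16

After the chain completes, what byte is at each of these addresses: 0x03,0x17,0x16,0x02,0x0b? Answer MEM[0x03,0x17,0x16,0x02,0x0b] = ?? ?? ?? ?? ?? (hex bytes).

#0 dst[0x17+2] := {0x62,0xe5}
#1 dst[0x0b+5] := {0x51,0x62,0xe5,0xf0,0xf2}
#2 dst[0x01+3] := {0x5f,0xe9,0xc8}
#3 dst[0x09+8] := {0x5f,0xe9,0xc8,0x62,0xe5,0x75,0x13,0x31}
#4 dst[0x15+4] := {0x75,0x13,0x31,0x65}
#5 dst[0x16+3] := {0x25,0xfb,0x76}
query mem[0x03]=0xc8, mem[0x17]=0xfb, mem[0x16]=0x25, mem[0x02]=0xe9, mem[0x0b]=0xc8

MEM[0x03,0x17,0x16,0x02,0x0b] = c8 fb 25 e9 c8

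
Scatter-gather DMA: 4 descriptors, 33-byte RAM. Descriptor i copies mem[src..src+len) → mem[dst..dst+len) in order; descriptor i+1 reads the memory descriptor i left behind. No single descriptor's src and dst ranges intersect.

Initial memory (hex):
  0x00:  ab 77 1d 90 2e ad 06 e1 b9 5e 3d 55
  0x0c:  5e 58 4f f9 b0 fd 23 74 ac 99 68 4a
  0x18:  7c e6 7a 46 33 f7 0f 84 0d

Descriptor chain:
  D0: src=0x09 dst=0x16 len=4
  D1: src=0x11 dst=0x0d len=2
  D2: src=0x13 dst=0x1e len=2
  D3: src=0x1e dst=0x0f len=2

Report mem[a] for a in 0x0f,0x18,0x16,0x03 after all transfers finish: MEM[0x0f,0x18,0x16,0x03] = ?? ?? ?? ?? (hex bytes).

D0: mem[0x16..0x19] <- [5e 3d 55 5e]
D1: mem[0x0d..0x0e] <- [fd 23]
D2: mem[0x1e..0x1f] <- [74 ac]
D3: mem[0x0f..0x10] <- [74 ac]
query mem[0x0f]=0x74, mem[0x18]=0x55, mem[0x16]=0x5e, mem[0x03]=0x90

MEM[0x0f,0x18,0x16,0x03] = 74 55 5e 90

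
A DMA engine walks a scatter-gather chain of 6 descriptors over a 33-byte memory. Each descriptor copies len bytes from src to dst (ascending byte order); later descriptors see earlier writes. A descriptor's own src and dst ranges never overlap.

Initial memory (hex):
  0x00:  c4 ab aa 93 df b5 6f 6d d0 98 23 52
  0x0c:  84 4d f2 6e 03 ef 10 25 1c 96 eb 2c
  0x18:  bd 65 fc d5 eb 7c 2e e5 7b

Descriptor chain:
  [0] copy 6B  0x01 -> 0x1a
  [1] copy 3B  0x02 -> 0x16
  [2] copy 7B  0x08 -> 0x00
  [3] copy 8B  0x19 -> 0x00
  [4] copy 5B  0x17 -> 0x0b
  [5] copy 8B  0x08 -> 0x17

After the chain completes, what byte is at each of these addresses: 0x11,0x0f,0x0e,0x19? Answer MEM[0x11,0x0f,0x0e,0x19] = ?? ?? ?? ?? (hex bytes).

[0] 0x01->0x1a len=6 : ab aa 93 df b5 6f
[1] 0x02->0x16 len=3 : aa 93 df
[2] 0x08->0x00 len=7 : d0 98 23 52 84 4d f2
[3] 0x19->0x00 len=8 : 65 ab aa 93 df b5 6f 7b
[4] 0x17->0x0b len=5 : 93 df 65 ab aa
[5] 0x08->0x17 len=8 : d0 98 23 93 df 65 ab aa
query mem[0x11]=0xef, mem[0x0f]=0xaa, mem[0x0e]=0xab, mem[0x19]=0x23

MEM[0x11,0x0f,0x0e,0x19] = ef aa ab 23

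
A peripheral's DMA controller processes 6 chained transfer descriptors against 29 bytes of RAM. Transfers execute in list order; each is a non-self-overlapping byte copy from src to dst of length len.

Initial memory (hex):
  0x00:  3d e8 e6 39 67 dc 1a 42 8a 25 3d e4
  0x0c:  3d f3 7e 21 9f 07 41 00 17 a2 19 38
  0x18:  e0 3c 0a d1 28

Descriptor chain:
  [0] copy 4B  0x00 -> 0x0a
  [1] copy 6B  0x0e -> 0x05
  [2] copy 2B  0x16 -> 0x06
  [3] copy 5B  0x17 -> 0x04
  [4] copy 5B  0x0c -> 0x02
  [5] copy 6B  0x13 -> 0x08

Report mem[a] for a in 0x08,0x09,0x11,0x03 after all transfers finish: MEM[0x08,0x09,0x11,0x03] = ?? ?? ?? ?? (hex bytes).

MEM[0x08,0x09,0x11,0x03] = 00 17 07 39

#0 dst[0x0a+4] := {0x3d,0xe8,0xe6,0x39}
#1 dst[0x05+6] := {0x7e,0x21,0x9f,0x07,0x41,0x00}
#2 dst[0x06+2] := {0x19,0x38}
#3 dst[0x04+5] := {0x38,0xe0,0x3c,0x0a,0xd1}
#4 dst[0x02+5] := {0xe6,0x39,0x7e,0x21,0x9f}
#5 dst[0x08+6] := {0x00,0x17,0xa2,0x19,0x38,0xe0}
query mem[0x08]=0x00, mem[0x09]=0x17, mem[0x11]=0x07, mem[0x03]=0x39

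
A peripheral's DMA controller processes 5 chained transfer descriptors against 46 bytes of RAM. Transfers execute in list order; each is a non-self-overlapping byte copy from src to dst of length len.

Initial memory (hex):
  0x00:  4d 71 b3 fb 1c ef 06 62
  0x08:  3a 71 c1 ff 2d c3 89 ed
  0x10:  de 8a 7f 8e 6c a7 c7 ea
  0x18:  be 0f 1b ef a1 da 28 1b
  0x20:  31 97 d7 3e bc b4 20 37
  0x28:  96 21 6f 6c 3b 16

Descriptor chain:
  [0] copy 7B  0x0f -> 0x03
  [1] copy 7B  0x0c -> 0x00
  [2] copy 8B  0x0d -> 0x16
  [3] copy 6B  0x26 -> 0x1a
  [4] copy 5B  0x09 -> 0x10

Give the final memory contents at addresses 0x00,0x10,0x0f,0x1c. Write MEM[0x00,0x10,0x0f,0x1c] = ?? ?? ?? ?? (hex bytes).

  after D0: wrote 7B at 0x03 = edde8a7f8e6ca7
  after D1: wrote 7B at 0x00 = 2dc389edde8a7f
  after D2: wrote 8B at 0x16 = c389edde8a7f8e6c
  after D3: wrote 6B at 0x1a = 203796216f6c
  after D4: wrote 5B at 0x10 = a7c1ff2dc3
query mem[0x00]=0x2d, mem[0x10]=0xa7, mem[0x0f]=0xed, mem[0x1c]=0x96

MEM[0x00,0x10,0x0f,0x1c] = 2d a7 ed 96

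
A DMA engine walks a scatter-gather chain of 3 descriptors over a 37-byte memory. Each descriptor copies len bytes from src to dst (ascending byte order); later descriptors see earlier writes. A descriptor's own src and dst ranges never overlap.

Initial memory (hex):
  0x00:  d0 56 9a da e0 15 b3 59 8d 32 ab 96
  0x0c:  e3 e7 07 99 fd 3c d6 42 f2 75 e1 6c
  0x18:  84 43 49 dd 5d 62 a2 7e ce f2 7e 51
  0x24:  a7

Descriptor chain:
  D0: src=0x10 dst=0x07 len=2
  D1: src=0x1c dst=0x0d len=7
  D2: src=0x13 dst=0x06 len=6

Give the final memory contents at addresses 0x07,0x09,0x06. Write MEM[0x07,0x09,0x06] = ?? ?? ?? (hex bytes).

MEM[0x07,0x09,0x06] = f2 e1 7e

D0: mem[0x07..0x08] <- [fd 3c]
D1: mem[0x0d..0x13] <- [5d 62 a2 7e ce f2 7e]
D2: mem[0x06..0x0b] <- [7e f2 75 e1 6c 84]
query mem[0x07]=0xf2, mem[0x09]=0xe1, mem[0x06]=0x7e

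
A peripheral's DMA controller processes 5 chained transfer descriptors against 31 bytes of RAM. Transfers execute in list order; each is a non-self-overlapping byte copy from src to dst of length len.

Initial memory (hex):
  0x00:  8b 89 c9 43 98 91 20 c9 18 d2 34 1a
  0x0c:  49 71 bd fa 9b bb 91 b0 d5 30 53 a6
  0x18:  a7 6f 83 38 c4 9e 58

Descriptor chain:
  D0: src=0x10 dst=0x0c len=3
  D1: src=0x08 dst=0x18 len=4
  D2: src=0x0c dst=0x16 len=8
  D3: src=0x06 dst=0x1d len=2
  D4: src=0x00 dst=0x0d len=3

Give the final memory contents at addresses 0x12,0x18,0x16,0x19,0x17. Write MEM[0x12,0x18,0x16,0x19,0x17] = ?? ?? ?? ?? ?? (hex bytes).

D0: mem[0x0c..0x0e] <- [9b bb 91]
D1: mem[0x18..0x1b] <- [18 d2 34 1a]
D2: mem[0x16..0x1d] <- [9b bb 91 fa 9b bb 91 b0]
D3: mem[0x1d..0x1e] <- [20 c9]
D4: mem[0x0d..0x0f] <- [8b 89 c9]
query mem[0x12]=0x91, mem[0x18]=0x91, mem[0x16]=0x9b, mem[0x19]=0xfa, mem[0x17]=0xbb

MEM[0x12,0x18,0x16,0x19,0x17] = 91 91 9b fa bb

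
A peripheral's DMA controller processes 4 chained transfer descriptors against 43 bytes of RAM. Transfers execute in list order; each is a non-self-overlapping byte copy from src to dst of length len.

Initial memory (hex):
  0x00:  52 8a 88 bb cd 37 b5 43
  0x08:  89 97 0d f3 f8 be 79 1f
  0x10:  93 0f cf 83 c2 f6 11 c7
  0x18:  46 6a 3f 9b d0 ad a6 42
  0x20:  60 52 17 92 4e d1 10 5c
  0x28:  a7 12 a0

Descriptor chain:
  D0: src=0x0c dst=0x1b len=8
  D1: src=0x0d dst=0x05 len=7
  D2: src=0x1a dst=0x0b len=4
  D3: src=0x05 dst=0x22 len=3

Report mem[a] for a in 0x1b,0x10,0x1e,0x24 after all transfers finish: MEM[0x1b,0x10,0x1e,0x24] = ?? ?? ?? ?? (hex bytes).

#0 dst[0x1b+8] := {0xf8,0xbe,0x79,0x1f,0x93,0x0f,0xcf,0x83}
#1 dst[0x05+7] := {0xbe,0x79,0x1f,0x93,0x0f,0xcf,0x83}
#2 dst[0x0b+4] := {0x3f,0xf8,0xbe,0x79}
#3 dst[0x22+3] := {0xbe,0x79,0x1f}
query mem[0x1b]=0xf8, mem[0x10]=0x93, mem[0x1e]=0x1f, mem[0x24]=0x1f

MEM[0x1b,0x10,0x1e,0x24] = f8 93 1f 1f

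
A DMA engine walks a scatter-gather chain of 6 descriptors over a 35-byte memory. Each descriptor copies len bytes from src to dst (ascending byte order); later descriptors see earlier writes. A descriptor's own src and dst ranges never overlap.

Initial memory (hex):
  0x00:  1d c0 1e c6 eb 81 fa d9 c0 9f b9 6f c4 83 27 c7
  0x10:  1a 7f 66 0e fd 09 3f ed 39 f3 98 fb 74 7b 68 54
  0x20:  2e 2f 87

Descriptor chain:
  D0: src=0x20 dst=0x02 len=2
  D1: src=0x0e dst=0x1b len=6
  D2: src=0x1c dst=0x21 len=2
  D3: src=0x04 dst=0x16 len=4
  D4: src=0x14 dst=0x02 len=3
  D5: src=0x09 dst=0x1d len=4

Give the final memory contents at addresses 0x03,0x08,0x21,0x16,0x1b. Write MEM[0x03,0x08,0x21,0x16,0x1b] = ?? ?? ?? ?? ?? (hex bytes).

MEM[0x03,0x08,0x21,0x16,0x1b] = 09 c0 c7 eb 27

  after D0: wrote 2B at 0x02 = 2e2f
  after D1: wrote 6B at 0x1b = 27c71a7f660e
  after D2: wrote 2B at 0x21 = c71a
  after D3: wrote 4B at 0x16 = eb81fad9
  after D4: wrote 3B at 0x02 = fd09eb
  after D5: wrote 4B at 0x1d = 9fb96fc4
query mem[0x03]=0x09, mem[0x08]=0xc0, mem[0x21]=0xc7, mem[0x16]=0xeb, mem[0x1b]=0x27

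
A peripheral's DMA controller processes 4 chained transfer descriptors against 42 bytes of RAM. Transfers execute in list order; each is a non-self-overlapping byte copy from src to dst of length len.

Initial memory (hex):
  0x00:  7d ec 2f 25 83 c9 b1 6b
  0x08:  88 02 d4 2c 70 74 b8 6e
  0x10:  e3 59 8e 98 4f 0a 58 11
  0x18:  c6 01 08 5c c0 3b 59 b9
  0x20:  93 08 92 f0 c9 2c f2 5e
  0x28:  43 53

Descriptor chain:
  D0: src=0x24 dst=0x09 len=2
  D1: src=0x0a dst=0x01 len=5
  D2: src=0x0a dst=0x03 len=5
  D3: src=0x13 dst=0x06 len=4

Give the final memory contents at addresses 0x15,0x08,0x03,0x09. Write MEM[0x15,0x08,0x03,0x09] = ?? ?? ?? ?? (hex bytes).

MEM[0x15,0x08,0x03,0x09] = 0a 0a 2c 58

  after D0: wrote 2B at 0x09 = c92c
  after D1: wrote 5B at 0x01 = 2c2c7074b8
  after D2: wrote 5B at 0x03 = 2c2c7074b8
  after D3: wrote 4B at 0x06 = 984f0a58
query mem[0x15]=0x0a, mem[0x08]=0x0a, mem[0x03]=0x2c, mem[0x09]=0x58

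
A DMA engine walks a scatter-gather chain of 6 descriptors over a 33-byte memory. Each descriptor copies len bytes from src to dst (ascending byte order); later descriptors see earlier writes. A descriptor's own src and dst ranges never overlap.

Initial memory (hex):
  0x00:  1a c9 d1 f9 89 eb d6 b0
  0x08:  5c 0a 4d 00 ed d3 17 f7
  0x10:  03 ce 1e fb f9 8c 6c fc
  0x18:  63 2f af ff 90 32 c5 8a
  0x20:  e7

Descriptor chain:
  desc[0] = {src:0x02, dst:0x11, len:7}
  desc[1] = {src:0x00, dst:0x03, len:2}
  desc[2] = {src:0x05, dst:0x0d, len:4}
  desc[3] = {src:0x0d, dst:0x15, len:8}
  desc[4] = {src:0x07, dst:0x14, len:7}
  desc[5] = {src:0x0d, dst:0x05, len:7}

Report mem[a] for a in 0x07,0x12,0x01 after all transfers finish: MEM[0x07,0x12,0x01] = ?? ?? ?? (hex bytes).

#0 dst[0x11+7] := {0xd1,0xf9,0x89,0xeb,0xd6,0xb0,0x5c}
#1 dst[0x03+2] := {0x1a,0xc9}
#2 dst[0x0d+4] := {0xeb,0xd6,0xb0,0x5c}
#3 dst[0x15+8] := {0xeb,0xd6,0xb0,0x5c,0xd1,0xf9,0x89,0xeb}
#4 dst[0x14+7] := {0xb0,0x5c,0x0a,0x4d,0x00,0xed,0xeb}
#5 dst[0x05+7] := {0xeb,0xd6,0xb0,0x5c,0xd1,0xf9,0x89}
query mem[0x07]=0xb0, mem[0x12]=0xf9, mem[0x01]=0xc9

MEM[0x07,0x12,0x01] = b0 f9 c9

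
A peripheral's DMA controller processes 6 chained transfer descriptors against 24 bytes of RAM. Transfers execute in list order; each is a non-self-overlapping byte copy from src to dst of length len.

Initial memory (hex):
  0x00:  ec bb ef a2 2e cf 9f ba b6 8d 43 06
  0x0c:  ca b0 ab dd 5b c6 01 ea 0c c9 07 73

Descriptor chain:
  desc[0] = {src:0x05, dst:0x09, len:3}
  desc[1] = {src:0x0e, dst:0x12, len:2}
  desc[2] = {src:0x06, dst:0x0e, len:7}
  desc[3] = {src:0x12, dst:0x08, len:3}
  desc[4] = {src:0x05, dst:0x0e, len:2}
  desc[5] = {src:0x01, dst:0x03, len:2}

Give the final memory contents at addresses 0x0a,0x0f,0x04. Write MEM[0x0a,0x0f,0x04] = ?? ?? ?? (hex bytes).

[0] 0x05->0x09 len=3 : cf 9f ba
[1] 0x0e->0x12 len=2 : ab dd
[2] 0x06->0x0e len=7 : 9f ba b6 cf 9f ba ca
[3] 0x12->0x08 len=3 : 9f ba ca
[4] 0x05->0x0e len=2 : cf 9f
[5] 0x01->0x03 len=2 : bb ef
query mem[0x0a]=0xca, mem[0x0f]=0x9f, mem[0x04]=0xef

MEM[0x0a,0x0f,0x04] = ca 9f ef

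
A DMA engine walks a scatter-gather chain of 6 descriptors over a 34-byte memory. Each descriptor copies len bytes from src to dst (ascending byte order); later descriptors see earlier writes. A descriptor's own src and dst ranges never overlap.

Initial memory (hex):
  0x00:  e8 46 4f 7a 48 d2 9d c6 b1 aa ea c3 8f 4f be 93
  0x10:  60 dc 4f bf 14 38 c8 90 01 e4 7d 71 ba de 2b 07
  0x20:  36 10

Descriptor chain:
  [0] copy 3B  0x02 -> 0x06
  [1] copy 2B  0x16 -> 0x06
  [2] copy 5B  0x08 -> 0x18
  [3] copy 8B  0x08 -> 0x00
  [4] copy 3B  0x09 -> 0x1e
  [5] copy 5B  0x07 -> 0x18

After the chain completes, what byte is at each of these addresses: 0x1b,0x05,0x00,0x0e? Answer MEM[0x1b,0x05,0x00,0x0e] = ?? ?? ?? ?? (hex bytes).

MEM[0x1b,0x05,0x00,0x0e] = ea 4f 48 be

D0: mem[0x06..0x08] <- [4f 7a 48]
D1: mem[0x06..0x07] <- [c8 90]
D2: mem[0x18..0x1c] <- [48 aa ea c3 8f]
D3: mem[0x00..0x07] <- [48 aa ea c3 8f 4f be 93]
D4: mem[0x1e..0x20] <- [aa ea c3]
D5: mem[0x18..0x1c] <- [93 48 aa ea c3]
query mem[0x1b]=0xea, mem[0x05]=0x4f, mem[0x00]=0x48, mem[0x0e]=0xbe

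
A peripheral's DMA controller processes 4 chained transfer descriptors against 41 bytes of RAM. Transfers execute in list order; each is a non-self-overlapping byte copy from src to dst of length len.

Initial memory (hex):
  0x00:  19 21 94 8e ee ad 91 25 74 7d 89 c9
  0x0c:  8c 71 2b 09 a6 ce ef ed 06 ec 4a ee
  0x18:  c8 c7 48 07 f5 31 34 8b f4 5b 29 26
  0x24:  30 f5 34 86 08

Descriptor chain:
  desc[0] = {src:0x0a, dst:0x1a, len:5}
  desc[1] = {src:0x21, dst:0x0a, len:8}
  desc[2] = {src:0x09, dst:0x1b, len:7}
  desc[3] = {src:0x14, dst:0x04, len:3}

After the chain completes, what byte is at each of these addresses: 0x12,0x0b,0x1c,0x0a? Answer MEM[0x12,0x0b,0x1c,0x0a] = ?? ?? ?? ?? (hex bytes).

  after D0: wrote 5B at 0x1a = 89c98c712b
  after D1: wrote 8B at 0x0a = 5b292630f5348608
  after D2: wrote 7B at 0x1b = 7d5b292630f534
  after D3: wrote 3B at 0x04 = 06ec4a
query mem[0x12]=0xef, mem[0x0b]=0x29, mem[0x1c]=0x5b, mem[0x0a]=0x5b

MEM[0x12,0x0b,0x1c,0x0a] = ef 29 5b 5b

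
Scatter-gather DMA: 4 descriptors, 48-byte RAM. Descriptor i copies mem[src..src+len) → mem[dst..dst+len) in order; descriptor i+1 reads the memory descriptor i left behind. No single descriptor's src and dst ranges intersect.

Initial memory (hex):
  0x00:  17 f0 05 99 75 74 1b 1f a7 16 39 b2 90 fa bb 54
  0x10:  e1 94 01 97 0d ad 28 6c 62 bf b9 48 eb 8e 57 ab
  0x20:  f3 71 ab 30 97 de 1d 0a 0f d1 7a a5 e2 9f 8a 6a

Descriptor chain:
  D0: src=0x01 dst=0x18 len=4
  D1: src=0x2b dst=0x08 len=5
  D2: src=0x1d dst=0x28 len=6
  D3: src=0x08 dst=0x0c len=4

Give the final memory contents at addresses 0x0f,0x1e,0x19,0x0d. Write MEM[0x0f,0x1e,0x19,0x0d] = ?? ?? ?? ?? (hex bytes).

[0] 0x01->0x18 len=4 : f0 05 99 75
[1] 0x2b->0x08 len=5 : a5 e2 9f 8a 6a
[2] 0x1d->0x28 len=6 : 8e 57 ab f3 71 ab
[3] 0x08->0x0c len=4 : a5 e2 9f 8a
query mem[0x0f]=0x8a, mem[0x1e]=0x57, mem[0x19]=0x05, mem[0x0d]=0xe2

MEM[0x0f,0x1e,0x19,0x0d] = 8a 57 05 e2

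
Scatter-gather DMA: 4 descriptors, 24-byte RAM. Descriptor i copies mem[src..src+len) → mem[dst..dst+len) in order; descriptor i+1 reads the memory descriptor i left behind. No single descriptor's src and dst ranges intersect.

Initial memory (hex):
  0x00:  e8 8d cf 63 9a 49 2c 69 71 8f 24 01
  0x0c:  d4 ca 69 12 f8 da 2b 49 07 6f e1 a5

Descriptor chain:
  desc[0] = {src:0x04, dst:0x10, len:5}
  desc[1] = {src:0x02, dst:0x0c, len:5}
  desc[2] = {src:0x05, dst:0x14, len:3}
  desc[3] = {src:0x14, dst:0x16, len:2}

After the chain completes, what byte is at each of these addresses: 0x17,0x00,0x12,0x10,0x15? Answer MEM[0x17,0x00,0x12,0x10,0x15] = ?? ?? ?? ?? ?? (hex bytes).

#0 dst[0x10+5] := {0x9a,0x49,0x2c,0x69,0x71}
#1 dst[0x0c+5] := {0xcf,0x63,0x9a,0x49,0x2c}
#2 dst[0x14+3] := {0x49,0x2c,0x69}
#3 dst[0x16+2] := {0x49,0x2c}
query mem[0x17]=0x2c, mem[0x00]=0xe8, mem[0x12]=0x2c, mem[0x10]=0x2c, mem[0x15]=0x2c

MEM[0x17,0x00,0x12,0x10,0x15] = 2c e8 2c 2c 2c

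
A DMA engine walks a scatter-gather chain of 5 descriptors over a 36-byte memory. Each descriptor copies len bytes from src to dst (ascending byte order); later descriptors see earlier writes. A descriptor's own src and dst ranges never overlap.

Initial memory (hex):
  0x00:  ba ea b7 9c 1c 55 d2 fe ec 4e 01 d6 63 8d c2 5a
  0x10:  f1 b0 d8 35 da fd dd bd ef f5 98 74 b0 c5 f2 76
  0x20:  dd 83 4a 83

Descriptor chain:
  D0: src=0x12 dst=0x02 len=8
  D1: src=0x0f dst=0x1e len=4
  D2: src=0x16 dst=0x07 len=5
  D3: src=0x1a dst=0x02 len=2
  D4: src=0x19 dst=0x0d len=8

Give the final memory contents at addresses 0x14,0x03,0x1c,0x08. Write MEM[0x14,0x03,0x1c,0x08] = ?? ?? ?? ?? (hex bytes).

MEM[0x14,0x03,0x1c,0x08] = b0 74 b0 bd

#0 dst[0x02+8] := {0xd8,0x35,0xda,0xfd,0xdd,0xbd,0xef,0xf5}
#1 dst[0x1e+4] := {0x5a,0xf1,0xb0,0xd8}
#2 dst[0x07+5] := {0xdd,0xbd,0xef,0xf5,0x98}
#3 dst[0x02+2] := {0x98,0x74}
#4 dst[0x0d+8] := {0xf5,0x98,0x74,0xb0,0xc5,0x5a,0xf1,0xb0}
query mem[0x14]=0xb0, mem[0x03]=0x74, mem[0x1c]=0xb0, mem[0x08]=0xbd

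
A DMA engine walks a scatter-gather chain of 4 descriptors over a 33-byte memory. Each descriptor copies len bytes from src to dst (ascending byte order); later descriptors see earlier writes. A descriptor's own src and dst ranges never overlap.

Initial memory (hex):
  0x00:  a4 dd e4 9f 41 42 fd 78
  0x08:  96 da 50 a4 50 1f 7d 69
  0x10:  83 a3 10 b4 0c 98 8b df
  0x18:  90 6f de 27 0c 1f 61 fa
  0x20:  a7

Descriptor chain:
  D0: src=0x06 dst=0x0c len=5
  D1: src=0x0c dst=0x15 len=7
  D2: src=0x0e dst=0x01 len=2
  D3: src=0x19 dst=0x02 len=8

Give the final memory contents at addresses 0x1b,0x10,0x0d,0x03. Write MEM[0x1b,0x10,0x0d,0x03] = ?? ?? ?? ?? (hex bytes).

MEM[0x1b,0x10,0x0d,0x03] = 10 50 78 a3

D0: mem[0x0c..0x10] <- [fd 78 96 da 50]
D1: mem[0x15..0x1b] <- [fd 78 96 da 50 a3 10]
D2: mem[0x01..0x02] <- [96 da]
D3: mem[0x02..0x09] <- [50 a3 10 0c 1f 61 fa a7]
query mem[0x1b]=0x10, mem[0x10]=0x50, mem[0x0d]=0x78, mem[0x03]=0xa3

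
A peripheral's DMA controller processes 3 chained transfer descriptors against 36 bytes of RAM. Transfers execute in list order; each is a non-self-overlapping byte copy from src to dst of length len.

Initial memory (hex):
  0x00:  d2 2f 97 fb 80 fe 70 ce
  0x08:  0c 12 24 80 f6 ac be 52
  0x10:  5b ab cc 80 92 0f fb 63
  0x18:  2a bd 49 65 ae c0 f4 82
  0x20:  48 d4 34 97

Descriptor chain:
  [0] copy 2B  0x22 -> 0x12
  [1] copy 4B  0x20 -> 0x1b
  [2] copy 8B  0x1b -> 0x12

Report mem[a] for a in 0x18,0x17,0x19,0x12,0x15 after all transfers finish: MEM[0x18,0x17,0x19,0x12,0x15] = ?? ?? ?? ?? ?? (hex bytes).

MEM[0x18,0x17,0x19,0x12,0x15] = d4 48 34 48 97

  after D0: wrote 2B at 0x12 = 3497
  after D1: wrote 4B at 0x1b = 48d43497
  after D2: wrote 8B at 0x12 = 48d434978248d434
query mem[0x18]=0xd4, mem[0x17]=0x48, mem[0x19]=0x34, mem[0x12]=0x48, mem[0x15]=0x97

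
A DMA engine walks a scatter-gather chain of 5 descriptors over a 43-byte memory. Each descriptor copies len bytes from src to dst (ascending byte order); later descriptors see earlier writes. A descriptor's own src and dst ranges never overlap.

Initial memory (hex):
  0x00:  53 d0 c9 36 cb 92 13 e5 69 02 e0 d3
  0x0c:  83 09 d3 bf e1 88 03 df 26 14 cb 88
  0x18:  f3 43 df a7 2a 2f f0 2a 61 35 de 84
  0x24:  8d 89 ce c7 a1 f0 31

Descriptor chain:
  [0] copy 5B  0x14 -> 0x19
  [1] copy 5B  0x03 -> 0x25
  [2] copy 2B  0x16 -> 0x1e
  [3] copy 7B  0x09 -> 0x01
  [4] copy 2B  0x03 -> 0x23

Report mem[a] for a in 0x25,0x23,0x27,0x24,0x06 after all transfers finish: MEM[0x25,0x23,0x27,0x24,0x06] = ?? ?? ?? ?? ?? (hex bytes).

MEM[0x25,0x23,0x27,0x24,0x06] = 36 d3 92 83 d3

  after D0: wrote 5B at 0x19 = 2614cb88f3
  after D1: wrote 5B at 0x25 = 36cb9213e5
  after D2: wrote 2B at 0x1e = cb88
  after D3: wrote 7B at 0x01 = 02e0d38309d3bf
  after D4: wrote 2B at 0x23 = d383
query mem[0x25]=0x36, mem[0x23]=0xd3, mem[0x27]=0x92, mem[0x24]=0x83, mem[0x06]=0xd3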